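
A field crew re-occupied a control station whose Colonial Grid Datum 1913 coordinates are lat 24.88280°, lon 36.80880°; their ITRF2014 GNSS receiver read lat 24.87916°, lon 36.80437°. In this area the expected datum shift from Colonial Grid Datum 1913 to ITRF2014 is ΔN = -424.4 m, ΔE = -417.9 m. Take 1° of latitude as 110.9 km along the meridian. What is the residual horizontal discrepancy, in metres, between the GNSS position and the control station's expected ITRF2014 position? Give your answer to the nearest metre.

Observed coordinate differences: Δφ = -0.00364°, Δλ = -0.00443°.
Converting to metres (1° lat = 110900 m, cos φ = 0.907170): observed ΔN = -403.7 m, observed ΔE = -445.7 m.
Subtracting the expected shift leaves a residual of -403.7 − (-424.4) = 20.7 m north and -445.7 − (-417.9) = -27.8 m east.
Residual distance = √(20.7² + (-27.8)²) = 34.7 m.

35 m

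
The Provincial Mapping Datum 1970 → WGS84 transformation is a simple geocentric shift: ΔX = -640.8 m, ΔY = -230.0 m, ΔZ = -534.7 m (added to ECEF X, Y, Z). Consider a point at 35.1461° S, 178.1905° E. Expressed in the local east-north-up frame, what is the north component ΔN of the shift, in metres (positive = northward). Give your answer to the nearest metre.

ΔN = -73 m

At φ = -35.1461°, λ = 178.1905°: sin φ = -0.575663, cos φ = 0.817687, sin λ = 0.031576, cos λ = -0.999501.
ΔN = −sin φ cos λ·ΔX − sin φ sin λ·ΔY + cos φ·ΔZ = −(-0.575663)(-0.999501)(-640.8) − (-0.575663)(0.031576)(-230.0) + (0.817687)(-534.7) = -72.70 m.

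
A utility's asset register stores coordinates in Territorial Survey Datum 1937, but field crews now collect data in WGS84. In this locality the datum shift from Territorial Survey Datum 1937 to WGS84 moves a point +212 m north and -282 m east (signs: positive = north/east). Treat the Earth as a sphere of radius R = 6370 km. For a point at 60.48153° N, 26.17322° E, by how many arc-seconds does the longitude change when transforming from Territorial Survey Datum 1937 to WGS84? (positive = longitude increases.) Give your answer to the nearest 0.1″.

Δλ = -18.5″

At latitude 60.48153°, cos φ = 0.492704.
One radian of longitude at latitude φ spans R cos φ, so Δλ = ΔE / (R cos φ) = -282.0 / (6370000 × 0.492704) = -8.9851e-05 rad = -18.533″.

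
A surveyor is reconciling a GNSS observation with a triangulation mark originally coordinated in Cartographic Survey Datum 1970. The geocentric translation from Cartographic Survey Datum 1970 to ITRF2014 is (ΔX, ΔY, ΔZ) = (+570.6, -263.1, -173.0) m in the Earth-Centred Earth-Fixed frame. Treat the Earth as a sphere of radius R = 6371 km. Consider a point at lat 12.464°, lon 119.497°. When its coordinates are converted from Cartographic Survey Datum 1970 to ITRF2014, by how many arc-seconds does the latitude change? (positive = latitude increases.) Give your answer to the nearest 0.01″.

sin φ = 0.215826, cos φ = 0.976432, sin λ = 0.870381, cos λ = -0.492378.
North component: ΔN = −sin φ cos λ·ΔX − sin φ sin λ·ΔY + cos φ·ΔZ = −(0.215826)(-0.492378)(570.6) − (0.215826)(0.870381)(-263.1) + (0.976432)(-173.0) = -58.86 m.
1° of latitude spans πR/180 = 111195 m, so Δφ = -58.86 / 111195 × 3600 = -1.906″.

Δφ = -1.91″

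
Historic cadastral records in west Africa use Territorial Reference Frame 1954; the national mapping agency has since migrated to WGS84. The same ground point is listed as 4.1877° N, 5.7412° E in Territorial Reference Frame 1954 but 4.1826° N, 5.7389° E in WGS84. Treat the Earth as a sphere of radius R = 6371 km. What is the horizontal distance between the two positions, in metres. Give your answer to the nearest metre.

622 m

Δφ = 4.1826° − 4.1877° = -0.0051°; Δλ = 5.7389° − 5.7412° = -0.0023°.
1° along a meridian = πR/180 = 111195 m.
ΔN = Δφ × 111195 = -567.1 m; ΔE = Δλ × 111195 × cos(4.1877°) = -0.0023 × 111195 × 0.997330 = -255.1 m.
Distance = √(ΔE² + ΔN²) = √((-255.1)² + (-567.1)²) = 621.8 m.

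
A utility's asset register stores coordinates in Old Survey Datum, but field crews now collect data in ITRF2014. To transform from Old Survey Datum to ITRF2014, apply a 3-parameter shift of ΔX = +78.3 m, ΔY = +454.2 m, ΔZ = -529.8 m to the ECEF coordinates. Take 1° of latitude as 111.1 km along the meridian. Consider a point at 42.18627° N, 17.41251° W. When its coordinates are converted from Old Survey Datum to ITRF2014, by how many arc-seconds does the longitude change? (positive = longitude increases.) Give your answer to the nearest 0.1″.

Δλ = 20.0″

sin φ = 0.671543, cos φ = 0.740966, sin λ = -0.299249, cos λ = 0.954175.
East component: ΔE = −sin λ·ΔX + cos λ·ΔY = −(-0.299249)(78.3) + (0.954175)(454.2) = 456.82 m.
1° of latitude spans 111100 m; at latitude φ, 1° of longitude spans that × cos φ = 82321.3 m, so Δλ = 456.82 / 82321.3 × 3600 = 19.977″.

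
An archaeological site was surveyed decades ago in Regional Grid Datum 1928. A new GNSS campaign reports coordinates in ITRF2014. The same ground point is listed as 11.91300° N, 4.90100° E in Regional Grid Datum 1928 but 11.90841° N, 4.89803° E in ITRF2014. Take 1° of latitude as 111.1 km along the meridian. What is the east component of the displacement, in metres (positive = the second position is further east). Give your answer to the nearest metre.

Δφ = 11.90841° − 11.91300° = -0.00459°; Δλ = 4.89803° − 4.90100° = -0.00297°.
ΔN = Δφ × 111100 = -509.9 m; ΔE = Δλ × 111100 × cos(11.91300°) = -0.00297 × 111100 × 0.978462 = -322.9 m.

ΔE = -323 m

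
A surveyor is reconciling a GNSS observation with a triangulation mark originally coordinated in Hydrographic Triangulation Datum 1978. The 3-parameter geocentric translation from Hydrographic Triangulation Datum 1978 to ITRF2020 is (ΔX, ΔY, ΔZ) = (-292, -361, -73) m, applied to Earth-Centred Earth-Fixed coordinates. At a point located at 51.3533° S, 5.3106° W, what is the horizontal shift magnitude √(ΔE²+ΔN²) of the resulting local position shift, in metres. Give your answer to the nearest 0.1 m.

458.4 m

The local east axis at (φ, λ) is (−sin λ, cos λ, 0), so ΔE = −sin(-5.3106°)·(-292) + cos(-5.3106°)·(-361) = -386.48 m.
The local north axis is (−sin φ cos λ, −sin φ sin λ, cos φ), giving ΔN = -227.077 + 26.095 − 45.590 = -246.57 m.
Horizontal magnitude = √(ΔE² + ΔN²) = √((-386.48)² + (-246.57)²) = 458.43 m.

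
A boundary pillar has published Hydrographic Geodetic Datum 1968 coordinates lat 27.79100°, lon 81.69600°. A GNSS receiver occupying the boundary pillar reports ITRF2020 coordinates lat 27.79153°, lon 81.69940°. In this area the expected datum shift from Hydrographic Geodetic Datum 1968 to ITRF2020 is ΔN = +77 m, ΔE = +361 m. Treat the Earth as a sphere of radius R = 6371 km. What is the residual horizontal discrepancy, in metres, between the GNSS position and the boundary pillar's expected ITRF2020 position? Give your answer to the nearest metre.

32 m

Observed coordinate differences: Δφ = +0.00053°, Δλ = +0.00340°.
Converting to metres (1° lat = 111195 m, cos φ = 0.884654): observed ΔN = 58.9 m, observed ΔE = 334.5 m.
Subtracting the expected shift leaves a residual of 58.9 − (77) = -18.1 m north and 334.5 − (361) = -26.5 m east.
Residual distance = √((-18.1)² + (-26.5)²) = 32.1 m.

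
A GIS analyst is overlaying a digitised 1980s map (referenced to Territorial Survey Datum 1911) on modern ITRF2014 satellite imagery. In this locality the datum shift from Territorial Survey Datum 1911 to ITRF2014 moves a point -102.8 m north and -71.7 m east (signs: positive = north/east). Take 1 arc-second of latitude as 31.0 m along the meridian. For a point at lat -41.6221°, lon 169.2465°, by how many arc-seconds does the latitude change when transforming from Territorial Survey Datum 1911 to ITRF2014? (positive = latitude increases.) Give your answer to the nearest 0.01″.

1″ of latitude = 31.00 m, so Δφ = -102.8 / 31.00 = -3.316″.

Δφ = -3.32″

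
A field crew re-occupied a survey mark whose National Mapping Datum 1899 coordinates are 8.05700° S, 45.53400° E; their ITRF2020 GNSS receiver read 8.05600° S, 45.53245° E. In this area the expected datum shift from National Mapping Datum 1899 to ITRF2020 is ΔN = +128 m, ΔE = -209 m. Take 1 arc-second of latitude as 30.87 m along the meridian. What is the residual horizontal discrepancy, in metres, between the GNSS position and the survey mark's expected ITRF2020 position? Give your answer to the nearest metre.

42 m

Observed coordinate differences: Δφ = +0.00100°, Δλ = -0.00155°.
Converting to metres (1° lat = 111132 m, cos φ = 0.990129): observed ΔN = 111.1 m, observed ΔE = -170.6 m.
Subtracting the expected shift leaves a residual of 111.1 − (128) = -16.9 m north and -170.6 − (-209) = 38.4 m east.
Residual distance = √((-16.9)² + 38.4²) = 42.0 m.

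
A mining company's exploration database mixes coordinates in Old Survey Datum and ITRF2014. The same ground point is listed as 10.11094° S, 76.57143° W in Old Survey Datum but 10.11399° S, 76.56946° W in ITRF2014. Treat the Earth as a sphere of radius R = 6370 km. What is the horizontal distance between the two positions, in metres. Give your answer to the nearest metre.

402 m

Δφ = -10.11399° − -10.11094° = -0.00305°; Δλ = -76.56946° − -76.57143° = +0.00197°.
1° along a meridian = πR/180 = 111177 m.
ΔN = Δφ × 111177 = -339.1 m; ΔE = Δλ × 111177 × cos(-10.11094°) = +0.00197 × 111177 × 0.984470 = 215.6 m.
Distance = √(ΔE² + ΔN²) = √(215.6² + (-339.1)²) = 401.8 m.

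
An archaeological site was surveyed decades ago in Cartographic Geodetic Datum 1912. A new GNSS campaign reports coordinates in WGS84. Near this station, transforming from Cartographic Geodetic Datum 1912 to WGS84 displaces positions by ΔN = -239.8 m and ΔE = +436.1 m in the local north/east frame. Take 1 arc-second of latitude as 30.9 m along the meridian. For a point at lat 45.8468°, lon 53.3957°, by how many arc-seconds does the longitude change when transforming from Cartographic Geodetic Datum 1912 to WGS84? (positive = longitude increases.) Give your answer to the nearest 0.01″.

At latitude 45.8468°, cos φ = 0.696579.
1″ of longitude at this latitude = 30.90 × cos φ = 21.5243 m, so Δλ = 436.1 / 21.5243 = 20.261″.

Δλ = 20.26″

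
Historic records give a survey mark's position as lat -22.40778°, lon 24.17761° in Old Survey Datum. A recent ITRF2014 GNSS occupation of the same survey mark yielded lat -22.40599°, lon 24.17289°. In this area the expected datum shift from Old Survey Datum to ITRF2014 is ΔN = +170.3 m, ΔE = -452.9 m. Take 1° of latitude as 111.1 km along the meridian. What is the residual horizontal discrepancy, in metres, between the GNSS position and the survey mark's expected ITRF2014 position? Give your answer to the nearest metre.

43 m

Observed coordinate differences: Δφ = +0.00179°, Δλ = -0.00472°.
Converting to metres (1° lat = 111100 m, cos φ = 0.924494): observed ΔN = 198.9 m, observed ΔE = -484.8 m.
Subtracting the expected shift leaves a residual of 198.9 − (170.3) = 28.6 m north and -484.8 − (-452.9) = -31.9 m east.
Residual distance = √(28.6² + (-31.9)²) = 42.8 m.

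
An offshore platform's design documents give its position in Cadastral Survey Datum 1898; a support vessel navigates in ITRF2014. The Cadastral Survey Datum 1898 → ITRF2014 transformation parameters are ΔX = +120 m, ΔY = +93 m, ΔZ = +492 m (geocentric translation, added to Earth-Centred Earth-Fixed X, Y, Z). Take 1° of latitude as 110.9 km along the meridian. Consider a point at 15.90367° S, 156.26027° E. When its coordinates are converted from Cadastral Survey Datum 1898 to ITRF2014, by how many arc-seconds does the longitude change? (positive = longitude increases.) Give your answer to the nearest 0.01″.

sin φ = -0.274021, cos φ = 0.961724, sin λ = 0.402583, cos λ = -0.915384.
East component: ΔE = −sin λ·ΔX + cos λ·ΔY = −(0.402583)(120) + (-0.915384)(93) = -133.44 m.
1° of latitude spans 110900 m; at latitude φ, 1° of longitude spans that × cos φ = 106655.2 m, so Δλ = -133.44 / 106655.2 × 3600 = -4.504″.

Δλ = -4.50″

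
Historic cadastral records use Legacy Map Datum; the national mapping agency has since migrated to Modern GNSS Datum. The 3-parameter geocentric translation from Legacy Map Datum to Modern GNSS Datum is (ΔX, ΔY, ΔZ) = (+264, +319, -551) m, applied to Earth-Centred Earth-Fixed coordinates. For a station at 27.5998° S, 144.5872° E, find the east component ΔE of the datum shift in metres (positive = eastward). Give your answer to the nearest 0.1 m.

The local east axis at (φ, λ) is (−sin λ, cos λ, 0), so ΔE = −sin(144.5872°)·264 + cos(144.5872°)·319 = -412.96 m.

ΔE = -413.0 m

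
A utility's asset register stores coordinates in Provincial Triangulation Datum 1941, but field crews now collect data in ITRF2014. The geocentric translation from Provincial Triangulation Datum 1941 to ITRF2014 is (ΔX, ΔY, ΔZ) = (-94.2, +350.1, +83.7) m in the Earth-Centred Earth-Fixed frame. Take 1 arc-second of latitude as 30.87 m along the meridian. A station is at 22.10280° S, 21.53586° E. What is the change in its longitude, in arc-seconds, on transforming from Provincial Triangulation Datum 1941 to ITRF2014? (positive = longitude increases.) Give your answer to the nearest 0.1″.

Δλ = 12.6″

sin φ = -0.376270, cos φ = 0.926510, sin λ = 0.367083, cos λ = 0.930188.
East component: ΔE = −sin λ·ΔX + cos λ·ΔY = −(0.367083)(-94.2) + (0.930188)(350.1) = 360.24 m.
1° of latitude spans 3600 × 30.87 = 111132 m; at latitude φ, 1° of longitude spans that × cos φ = 102964.9 m, so Δλ = 360.24 / 102964.9 × 3600 = 12.595″.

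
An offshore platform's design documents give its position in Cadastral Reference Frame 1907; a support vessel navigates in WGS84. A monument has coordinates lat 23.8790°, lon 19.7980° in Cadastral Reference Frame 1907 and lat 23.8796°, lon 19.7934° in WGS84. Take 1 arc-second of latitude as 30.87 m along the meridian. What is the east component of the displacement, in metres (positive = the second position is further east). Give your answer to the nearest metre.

ΔE = -467 m

Δφ = 23.8796° − 23.8790° = +0.0006°; Δλ = 19.7934° − 19.7980° = -0.0046°.
1° of latitude = 3600 × 30.87 = 111132 m.
ΔN = Δφ × 111132 = 66.7 m; ΔE = Δλ × 111132 × cos(23.8790°) = -0.0046 × 111132 × 0.914402 = -467.4 m.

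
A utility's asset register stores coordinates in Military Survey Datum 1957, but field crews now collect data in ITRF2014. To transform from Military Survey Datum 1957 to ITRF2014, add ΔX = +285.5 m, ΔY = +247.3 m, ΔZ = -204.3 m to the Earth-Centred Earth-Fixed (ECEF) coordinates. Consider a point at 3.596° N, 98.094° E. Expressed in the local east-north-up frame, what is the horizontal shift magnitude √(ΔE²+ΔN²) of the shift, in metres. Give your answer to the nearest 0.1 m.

384.4 m

The local east axis at (φ, λ) is (−sin λ, cos λ, 0), so ΔE = −sin(98.094°)·285.5 + cos(98.094°)·247.3 = -317.48 m.
The local north axis is (−sin φ cos λ, −sin φ sin λ, cos φ), giving ΔN = 2.521 − 15.356 − 203.898 = -216.73 m.
Horizontal magnitude = √(ΔE² + ΔN²) = √((-317.48)² + (-216.73)²) = 384.40 m.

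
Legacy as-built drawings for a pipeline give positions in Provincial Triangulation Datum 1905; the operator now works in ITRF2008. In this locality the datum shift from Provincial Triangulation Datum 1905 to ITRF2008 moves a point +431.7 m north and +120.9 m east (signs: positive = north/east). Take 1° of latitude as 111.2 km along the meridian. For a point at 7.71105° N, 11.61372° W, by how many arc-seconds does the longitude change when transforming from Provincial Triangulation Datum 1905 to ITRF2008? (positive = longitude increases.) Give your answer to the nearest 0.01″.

At latitude 7.71105°, cos φ = 0.990957.
1° of longitude at this latitude = 111.2 × cos φ = 110.19 km, so Δλ = 120.9 / 110194.5 = 0.0010972° = 3.950″.

Δλ = 3.95″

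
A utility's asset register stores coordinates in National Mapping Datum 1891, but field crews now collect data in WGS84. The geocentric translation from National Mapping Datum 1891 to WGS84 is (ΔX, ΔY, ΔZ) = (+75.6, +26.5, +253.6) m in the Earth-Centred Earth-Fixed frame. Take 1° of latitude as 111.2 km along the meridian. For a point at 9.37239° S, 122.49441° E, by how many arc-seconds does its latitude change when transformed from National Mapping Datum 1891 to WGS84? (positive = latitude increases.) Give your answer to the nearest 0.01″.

sin φ = -0.162851, cos φ = 0.986651, sin λ = 0.843444, cos λ = -0.537217.
North component: ΔN = −sin φ cos λ·ΔX − sin φ sin λ·ΔY + cos φ·ΔZ = −(-0.162851)(-0.537217)(75.6) − (-0.162851)(0.843444)(26.5) + (0.986651)(253.6) = 247.24 m.
1° of latitude spans 111200 m, so Δφ = 247.24 / 111200 × 3600 = 8.004″.

Δφ = 8.00″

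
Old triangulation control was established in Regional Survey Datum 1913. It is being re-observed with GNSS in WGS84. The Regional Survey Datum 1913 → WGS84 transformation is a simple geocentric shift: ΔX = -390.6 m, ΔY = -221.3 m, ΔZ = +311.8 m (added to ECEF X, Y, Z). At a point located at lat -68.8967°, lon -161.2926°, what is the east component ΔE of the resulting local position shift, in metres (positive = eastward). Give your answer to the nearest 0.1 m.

At φ = -68.8967°, λ = -161.2926°: sin φ = -0.932933, cos φ = 0.360051, sin λ = -0.320735, cos λ = -0.947169.
ΔE = −sin λ·ΔX + cos λ·ΔY = −(-0.320735)·(-390.6) + (-0.947169)·(-221.3) = 84.33 m.

ΔE = 84.3 m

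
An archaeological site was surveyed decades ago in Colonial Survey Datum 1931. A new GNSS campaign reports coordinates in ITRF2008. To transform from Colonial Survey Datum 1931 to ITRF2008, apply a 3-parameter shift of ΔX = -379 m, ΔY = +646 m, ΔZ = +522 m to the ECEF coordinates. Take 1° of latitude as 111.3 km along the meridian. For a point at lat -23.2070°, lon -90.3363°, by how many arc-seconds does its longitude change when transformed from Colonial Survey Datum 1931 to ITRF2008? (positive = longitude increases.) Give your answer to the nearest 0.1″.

Δλ = -13.5″

sin φ = -0.394054, cos φ = 0.919087, sin λ = -0.999983, cos λ = -0.005870.
East component: ΔE = −sin λ·ΔX + cos λ·ΔY = −(-0.999983)(-379) + (-0.005870)(646) = -382.79 m.
1° of latitude spans 111300 m; at latitude φ, 1° of longitude spans that × cos φ = 102294.4 m, so Δλ = -382.79 / 102294.4 × 3600 = -13.471″.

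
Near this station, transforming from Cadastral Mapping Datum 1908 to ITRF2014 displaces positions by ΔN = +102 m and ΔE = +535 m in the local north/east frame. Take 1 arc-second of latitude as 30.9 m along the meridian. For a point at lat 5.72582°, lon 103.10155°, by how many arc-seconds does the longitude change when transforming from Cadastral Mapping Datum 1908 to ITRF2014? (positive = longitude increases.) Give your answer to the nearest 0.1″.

At latitude 5.72582°, cos φ = 0.995011.
1″ of longitude at this latitude = 30.90 × cos φ = 30.7458 m, so Δλ = 535.0 / 30.7458 = 17.401″.

Δλ = 17.4″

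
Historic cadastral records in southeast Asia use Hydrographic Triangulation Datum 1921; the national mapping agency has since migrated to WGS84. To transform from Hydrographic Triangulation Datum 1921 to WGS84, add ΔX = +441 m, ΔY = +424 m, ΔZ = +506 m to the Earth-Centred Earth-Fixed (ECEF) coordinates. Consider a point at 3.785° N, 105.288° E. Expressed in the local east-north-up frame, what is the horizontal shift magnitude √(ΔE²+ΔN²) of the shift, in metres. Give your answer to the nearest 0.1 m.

At φ = 3.785°, λ = 105.288°: sin φ = 0.066013, cos φ = 0.997819, sin λ = 0.964613, cos λ = -0.263671.
ΔE = −sin λ·ΔX + cos λ·ΔY = −(0.964613)·(441) + (-0.263671)·(424) = -537.19 m.
ΔN = −sin φ cos λ·ΔX − sin φ sin λ·ΔY + cos φ·ΔZ = −(0.066013)(-0.263671)(441) − (0.066013)(0.964613)(424) + (0.997819)(506) = 485.57 m.
Horizontal magnitude = √(ΔE² + ΔN²) = √((-537.19)² + 485.57²) = 724.12 m.

724.1 m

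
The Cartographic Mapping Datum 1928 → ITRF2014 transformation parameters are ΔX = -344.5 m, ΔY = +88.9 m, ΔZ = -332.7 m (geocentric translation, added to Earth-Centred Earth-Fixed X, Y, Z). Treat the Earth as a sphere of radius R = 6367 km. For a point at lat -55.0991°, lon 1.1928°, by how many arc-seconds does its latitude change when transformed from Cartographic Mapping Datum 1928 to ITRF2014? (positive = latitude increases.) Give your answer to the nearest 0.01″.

sin φ = -0.820143, cos φ = 0.572159, sin λ = 0.020817, cos λ = 0.999783.
North component: ΔN = −sin φ cos λ·ΔX − sin φ sin λ·ΔY + cos φ·ΔZ = −(-0.820143)(0.999783)(-344.5) − (-0.820143)(0.020817)(88.9) + (0.572159)(-332.7) = -471.32 m.
1° of latitude spans πR/180 = 111125 m, so Δφ = -471.32 / 111125 × 3600 = -15.269″.

Δφ = -15.27″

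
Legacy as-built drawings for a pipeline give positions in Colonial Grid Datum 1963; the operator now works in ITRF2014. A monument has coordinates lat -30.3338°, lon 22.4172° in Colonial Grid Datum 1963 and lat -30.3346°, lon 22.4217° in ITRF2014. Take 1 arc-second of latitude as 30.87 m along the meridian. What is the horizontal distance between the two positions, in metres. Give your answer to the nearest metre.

Δφ = -30.3346° − -30.3338° = -0.0008°; Δλ = 22.4217° − 22.4172° = +0.0045°.
1° of latitude = 3600 × 30.87 = 111132 m.
ΔN = Δφ × 111132 = -88.9 m; ΔE = Δλ × 111132 × cos(-30.3338°) = +0.0045 × 111132 × 0.863098 = 431.6 m.
Distance = √(ΔE² + ΔN²) = √(431.6² + (-88.9)²) = 440.7 m.

441 m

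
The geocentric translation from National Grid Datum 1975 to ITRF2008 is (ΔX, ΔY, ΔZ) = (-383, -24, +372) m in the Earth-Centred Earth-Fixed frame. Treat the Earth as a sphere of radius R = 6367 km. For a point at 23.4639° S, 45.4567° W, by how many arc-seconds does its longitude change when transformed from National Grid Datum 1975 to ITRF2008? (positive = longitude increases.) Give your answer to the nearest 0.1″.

sin φ = -0.398171, cos φ = 0.917311, sin λ = -0.712721, cos λ = 0.701448.
East component: ΔE = −sin λ·ΔX + cos λ·ΔY = −(-0.712721)(-383) + (0.701448)(-24) = -289.81 m.
1° of latitude spans πR/180 = 111125 m; at latitude φ, 1° of longitude spans that × cos φ = 101936.3 m, so Δλ = -289.81 / 101936.3 × 3600 = -10.235″.

Δλ = -10.2″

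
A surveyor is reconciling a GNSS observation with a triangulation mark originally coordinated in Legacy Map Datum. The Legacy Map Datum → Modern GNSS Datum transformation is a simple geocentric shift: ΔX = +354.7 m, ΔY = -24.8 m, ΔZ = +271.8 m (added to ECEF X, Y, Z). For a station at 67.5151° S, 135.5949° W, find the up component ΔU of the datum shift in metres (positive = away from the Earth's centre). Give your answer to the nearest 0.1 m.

At φ = -67.5151°, λ = -135.5949°: sin φ = -0.923980, cos φ = 0.382440, sin λ = -0.699727, cos λ = -0.714410.
ΔU = cos φ cos λ·ΔX + cos φ sin λ·ΔY + sin φ·ΔZ = (0.382440)(-0.714410)(354.7) + (0.382440)(-0.699727)(-24.8) + (-0.923980)(271.8) = -341.41 m.

ΔU = -341.4 m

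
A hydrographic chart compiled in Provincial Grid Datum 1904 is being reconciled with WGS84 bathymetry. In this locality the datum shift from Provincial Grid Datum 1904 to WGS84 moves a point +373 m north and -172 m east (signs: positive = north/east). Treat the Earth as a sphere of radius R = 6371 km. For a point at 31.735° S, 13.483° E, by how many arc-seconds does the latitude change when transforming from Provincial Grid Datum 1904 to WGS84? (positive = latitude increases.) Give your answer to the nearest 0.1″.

On a sphere of radius R, 1 rad of latitude = R, so Δφ = ΔN / R = 373.0 / 6371000 = 5.8547e-05 rad = 12.076″.

Δφ = 12.1″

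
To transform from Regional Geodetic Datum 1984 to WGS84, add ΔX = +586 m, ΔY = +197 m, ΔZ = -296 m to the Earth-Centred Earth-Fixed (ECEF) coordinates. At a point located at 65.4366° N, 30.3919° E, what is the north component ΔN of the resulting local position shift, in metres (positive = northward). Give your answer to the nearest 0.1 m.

The local north axis is (−sin φ cos λ, −sin φ sin λ, cos φ), giving ΔN = -459.730 − 90.645 − 123.047 = -673.42 m.

ΔN = -673.4 m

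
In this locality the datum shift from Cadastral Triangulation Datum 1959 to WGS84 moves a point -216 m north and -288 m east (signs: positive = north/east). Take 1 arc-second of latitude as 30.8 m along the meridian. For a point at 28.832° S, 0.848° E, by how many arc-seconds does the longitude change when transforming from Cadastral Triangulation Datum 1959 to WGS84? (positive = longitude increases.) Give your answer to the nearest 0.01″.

Δλ = -10.67″

At latitude -28.832°, cos φ = 0.876037.
1″ of longitude at this latitude = 30.80 × cos φ = 26.9820 m, so Δλ = -288.0 / 26.9820 = -10.674″.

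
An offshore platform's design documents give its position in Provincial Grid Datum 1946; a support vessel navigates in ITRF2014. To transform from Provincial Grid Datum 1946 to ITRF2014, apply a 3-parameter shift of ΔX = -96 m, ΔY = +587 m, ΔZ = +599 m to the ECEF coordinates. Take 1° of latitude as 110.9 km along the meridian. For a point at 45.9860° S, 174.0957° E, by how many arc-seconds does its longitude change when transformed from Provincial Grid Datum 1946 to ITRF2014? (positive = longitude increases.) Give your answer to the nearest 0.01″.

sin φ = -0.719170, cos φ = 0.694834, sin λ = 0.102867, cos λ = -0.994695.
East component: ΔE = −sin λ·ΔX + cos λ·ΔY = −(0.102867)(-96) + (-0.994695)(587) = -574.01 m.
1° of latitude spans 110900 m; at latitude φ, 1° of longitude spans that × cos φ = 77057.1 m, so Δλ = -574.01 / 77057.1 × 3600 = -26.817″.

Δλ = -26.82″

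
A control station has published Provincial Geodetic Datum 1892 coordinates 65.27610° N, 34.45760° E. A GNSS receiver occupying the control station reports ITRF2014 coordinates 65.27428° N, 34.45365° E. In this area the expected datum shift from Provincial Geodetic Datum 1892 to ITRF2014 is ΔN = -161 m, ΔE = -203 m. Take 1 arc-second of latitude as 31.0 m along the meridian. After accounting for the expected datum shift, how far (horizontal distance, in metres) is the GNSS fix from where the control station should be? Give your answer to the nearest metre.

Observed coordinate differences: Δφ = -0.00182°, Δλ = -0.00395°.
Converting to metres (1° lat = 111600 m, cos φ = 0.418246): observed ΔN = -203.1 m, observed ΔE = -184.4 m.
Subtracting the expected shift leaves a residual of -203.1 − (-161) = -42.1 m north and -184.4 − (-203) = 18.6 m east.
Residual distance = √((-42.1)² + 18.6²) = 46.0 m.

46 m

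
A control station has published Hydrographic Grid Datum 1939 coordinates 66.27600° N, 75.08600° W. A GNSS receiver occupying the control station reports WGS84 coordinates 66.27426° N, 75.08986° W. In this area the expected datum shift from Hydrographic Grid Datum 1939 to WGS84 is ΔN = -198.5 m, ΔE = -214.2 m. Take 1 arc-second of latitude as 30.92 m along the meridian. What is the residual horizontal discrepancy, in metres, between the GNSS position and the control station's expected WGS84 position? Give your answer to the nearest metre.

Observed coordinate differences: Δφ = -0.00174°, Δλ = -0.00386°.
Converting to metres (1° lat = 111312 m, cos φ = 0.402331): observed ΔN = -193.7 m, observed ΔE = -172.9 m.
Subtracting the expected shift leaves a residual of -193.7 − (-198.5) = 4.8 m north and -172.9 − (-214.2) = 41.3 m east.
Residual distance = √(4.8² + 41.3²) = 41.6 m.

42 m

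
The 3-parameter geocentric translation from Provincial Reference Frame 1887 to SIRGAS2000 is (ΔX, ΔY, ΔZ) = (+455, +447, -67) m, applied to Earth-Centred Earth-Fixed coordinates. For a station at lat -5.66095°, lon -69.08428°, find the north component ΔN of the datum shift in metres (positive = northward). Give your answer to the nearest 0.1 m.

At φ = -5.66095°, λ = -69.08428°: sin φ = -0.098642, cos φ = 0.995123, sin λ = -0.934107, cos λ = 0.356994.
ΔN = −sin φ cos λ·ΔX − sin φ sin λ·ΔY + cos φ·ΔZ = −(-0.098642)(0.356994)(455) − (-0.098642)(-0.934107)(447) + (0.995123)(-67) = -91.84 m.

ΔN = -91.8 m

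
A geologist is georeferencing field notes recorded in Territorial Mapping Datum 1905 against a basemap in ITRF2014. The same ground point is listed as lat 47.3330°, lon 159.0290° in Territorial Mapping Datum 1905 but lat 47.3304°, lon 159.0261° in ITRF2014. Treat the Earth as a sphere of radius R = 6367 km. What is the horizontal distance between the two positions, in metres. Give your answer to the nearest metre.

Δφ = 47.3304° − 47.3330° = -0.0026°; Δλ = 159.0261° − 159.0290° = -0.0029°.
1° along a meridian = πR/180 = 111125 m.
ΔN = Δφ × 111125 = -288.9 m; ΔE = Δλ × 111125 × cos(47.3330°) = -0.0029 × 111125 × 0.677736 = -218.4 m.
Distance = √(ΔE² + ΔN²) = √((-218.4)² + (-288.9)²) = 362.2 m.

362 m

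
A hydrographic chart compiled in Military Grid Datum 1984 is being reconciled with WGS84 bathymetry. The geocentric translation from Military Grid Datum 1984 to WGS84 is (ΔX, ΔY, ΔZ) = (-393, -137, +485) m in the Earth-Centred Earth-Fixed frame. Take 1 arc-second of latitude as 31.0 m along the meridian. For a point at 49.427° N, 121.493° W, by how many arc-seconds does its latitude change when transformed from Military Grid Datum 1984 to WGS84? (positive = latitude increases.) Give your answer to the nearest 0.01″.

sin φ = 0.759578, cos φ = 0.650416, sin λ = -0.852704, cos λ = -0.522394.
North component: ΔN = −sin φ cos λ·ΔX − sin φ sin λ·ΔY + cos φ·ΔZ = −(0.759578)(-0.522394)(-393) − (0.759578)(-0.852704)(-137) + (0.650416)(485) = 70.78 m.
1° of latitude spans 3600 × 31.00 = 111600 m, so Δφ = 70.78 / 111600 × 3600 = 2.283″.

Δφ = 2.28″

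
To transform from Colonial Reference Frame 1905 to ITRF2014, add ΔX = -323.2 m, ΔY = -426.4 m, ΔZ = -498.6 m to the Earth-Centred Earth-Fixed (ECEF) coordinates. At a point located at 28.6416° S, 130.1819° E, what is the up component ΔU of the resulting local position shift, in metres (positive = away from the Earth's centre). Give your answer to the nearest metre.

At φ = -28.6416°, λ = 130.1819°: sin φ = -0.479329, cos φ = 0.877635, sin λ = 0.764000, cos λ = -0.645216.
ΔU = cos φ cos λ·ΔX + cos φ sin λ·ΔY + sin φ·ΔZ = (0.877635)(-0.645216)(-323.2) + (0.877635)(0.764000)(-426.4) + (-0.479329)(-498.6) = 136.10 m.

ΔU = 136 m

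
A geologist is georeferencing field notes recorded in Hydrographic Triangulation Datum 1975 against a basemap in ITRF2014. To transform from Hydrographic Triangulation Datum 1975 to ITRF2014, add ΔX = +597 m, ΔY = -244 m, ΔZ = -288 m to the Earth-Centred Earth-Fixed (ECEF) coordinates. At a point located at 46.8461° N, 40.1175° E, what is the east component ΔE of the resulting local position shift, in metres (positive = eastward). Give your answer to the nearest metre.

ΔE = -571 m

The local east axis at (φ, λ) is (−sin λ, cos λ, 0), so ΔE = −sin(40.1175°)·597 + cos(40.1175°)·(-244) = -571.27 m.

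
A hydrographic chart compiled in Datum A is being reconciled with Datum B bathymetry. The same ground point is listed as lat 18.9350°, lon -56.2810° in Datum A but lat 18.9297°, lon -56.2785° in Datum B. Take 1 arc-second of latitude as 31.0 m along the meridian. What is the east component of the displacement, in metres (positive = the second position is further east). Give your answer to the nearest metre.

ΔE = 264 m

Δφ = 18.9297° − 18.9350° = -0.0053°; Δλ = -56.2785° − -56.2810° = +0.0025°.
1° of latitude = 3600 × 31.00 = 111600 m.
ΔN = Δφ × 111600 = -591.5 m; ΔE = Δλ × 111600 × cos(18.9350°) = +0.0025 × 111600 × 0.945887 = 263.9 m.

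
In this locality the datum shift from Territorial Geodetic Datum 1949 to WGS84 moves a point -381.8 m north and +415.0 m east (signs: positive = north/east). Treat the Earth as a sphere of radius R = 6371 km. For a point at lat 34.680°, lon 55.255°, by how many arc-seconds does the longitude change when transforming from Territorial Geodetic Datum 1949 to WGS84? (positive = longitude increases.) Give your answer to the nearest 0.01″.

At latitude 34.680°, cos φ = 0.822343.
One radian of longitude at latitude φ spans R cos φ, so Δλ = ΔE / (R cos φ) = 415.0 / (6371000 × 0.822343) = 7.9211e-05 rad = 16.339″.

Δλ = 16.34″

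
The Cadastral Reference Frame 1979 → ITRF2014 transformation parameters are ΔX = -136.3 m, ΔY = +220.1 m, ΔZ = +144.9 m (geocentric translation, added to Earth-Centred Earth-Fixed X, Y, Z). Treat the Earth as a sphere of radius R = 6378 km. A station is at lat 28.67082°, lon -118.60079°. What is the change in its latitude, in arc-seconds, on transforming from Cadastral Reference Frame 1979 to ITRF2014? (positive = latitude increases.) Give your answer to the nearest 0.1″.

sin φ = 0.479777, cos φ = 0.877391, sin λ = -0.877976, cos λ = -0.478704.
North component: ΔN = −sin φ cos λ·ΔX − sin φ sin λ·ΔY + cos φ·ΔZ = −(0.479777)(-0.478704)(-136.3) − (0.479777)(-0.877976)(220.1) + (0.877391)(144.9) = 188.54 m.
1° of latitude spans πR/180 = 111317 m, so Δφ = 188.54 / 111317 × 3600 = 6.097″.

Δφ = 6.1″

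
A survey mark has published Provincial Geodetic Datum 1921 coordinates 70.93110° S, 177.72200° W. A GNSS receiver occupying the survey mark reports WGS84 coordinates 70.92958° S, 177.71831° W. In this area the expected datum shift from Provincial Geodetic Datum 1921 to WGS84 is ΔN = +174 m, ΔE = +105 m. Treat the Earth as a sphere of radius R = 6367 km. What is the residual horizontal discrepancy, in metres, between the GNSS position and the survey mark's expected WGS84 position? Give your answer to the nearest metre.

Observed coordinate differences: Δφ = +0.00152°, Δλ = +0.00369°.
Converting to metres (1° lat = 111125 m, cos φ = 0.326705): observed ΔN = 168.9 m, observed ΔE = 134.0 m.
Subtracting the expected shift leaves a residual of 168.9 − (174) = -5.1 m north and 134.0 − (105) = 29.0 m east.
Residual distance = √((-5.1)² + 29.0²) = 29.4 m.

29 m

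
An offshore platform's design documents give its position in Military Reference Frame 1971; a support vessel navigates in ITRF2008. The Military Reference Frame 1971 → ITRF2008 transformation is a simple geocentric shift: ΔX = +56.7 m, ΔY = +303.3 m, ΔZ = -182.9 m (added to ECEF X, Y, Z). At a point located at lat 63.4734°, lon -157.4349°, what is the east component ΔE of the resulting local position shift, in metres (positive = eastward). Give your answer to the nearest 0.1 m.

ΔE = -258.3 m

The local east axis at (φ, λ) is (−sin λ, cos λ, 0), so ΔE = −sin(-157.4349°)·56.7 + cos(-157.4349°)·303.3 = -258.32 m.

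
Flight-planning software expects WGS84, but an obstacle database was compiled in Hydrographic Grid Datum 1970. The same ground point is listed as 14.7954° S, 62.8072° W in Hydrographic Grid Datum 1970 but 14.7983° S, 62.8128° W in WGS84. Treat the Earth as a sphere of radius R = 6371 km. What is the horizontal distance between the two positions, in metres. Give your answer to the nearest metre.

Δφ = -14.7983° − -14.7954° = -0.0029°; Δλ = -62.8128° − -62.8072° = -0.0056°.
1° along a meridian = πR/180 = 111195 m.
ΔN = Δφ × 111195 = -322.5 m; ΔE = Δλ × 111195 × cos(-14.7954°) = -0.0056 × 111195 × 0.966844 = -602.0 m.
Distance = √(ΔE² + ΔN²) = √((-602.0)² + (-322.5)²) = 683.0 m.

683 m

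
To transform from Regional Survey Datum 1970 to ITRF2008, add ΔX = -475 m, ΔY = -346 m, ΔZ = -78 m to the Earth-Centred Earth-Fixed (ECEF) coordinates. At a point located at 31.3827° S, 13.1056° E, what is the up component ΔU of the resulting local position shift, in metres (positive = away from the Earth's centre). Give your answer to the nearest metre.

At φ = -31.3827°, λ = 13.1056°: sin φ = -0.520752, cos φ = 0.853708, sin λ = 0.226747, cos λ = 0.973954.
ΔU = cos φ cos λ·ΔX + cos φ sin λ·ΔY + sin φ·ΔZ = (0.853708)(0.973954)(-475) + (0.853708)(0.226747)(-346) + (-0.520752)(-78) = -421.31 m.

ΔU = -421 m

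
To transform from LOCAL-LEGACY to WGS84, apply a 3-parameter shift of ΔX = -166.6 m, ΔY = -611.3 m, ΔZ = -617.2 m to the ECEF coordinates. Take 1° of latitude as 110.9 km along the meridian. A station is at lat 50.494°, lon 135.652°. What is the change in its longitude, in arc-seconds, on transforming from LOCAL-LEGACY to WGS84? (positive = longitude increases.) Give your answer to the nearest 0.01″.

Δλ = 28.25″

sin φ = 0.771558, cos φ = 0.636159, sin λ = 0.699015, cos λ = -0.715107.
East component: ΔE = −sin λ·ΔX + cos λ·ΔY = −(0.699015)(-166.6) + (-0.715107)(-611.3) = 553.60 m.
1° of latitude spans 110900 m; at latitude φ, 1° of longitude spans that × cos φ = 70550.0 m, so Δλ = 553.60 / 70550.0 × 3600 = 28.249″.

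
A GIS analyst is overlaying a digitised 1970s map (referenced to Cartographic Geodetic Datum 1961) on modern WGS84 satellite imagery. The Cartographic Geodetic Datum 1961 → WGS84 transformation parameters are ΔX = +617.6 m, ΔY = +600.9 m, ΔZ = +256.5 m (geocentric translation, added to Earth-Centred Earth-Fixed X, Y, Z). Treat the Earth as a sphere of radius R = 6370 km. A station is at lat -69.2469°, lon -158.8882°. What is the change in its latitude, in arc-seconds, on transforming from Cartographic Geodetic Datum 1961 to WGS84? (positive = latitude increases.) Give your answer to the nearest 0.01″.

sin φ = -0.935116, cos φ = 0.354342, sin λ = -0.360189, cos λ = -0.932879.
North component: ΔN = −sin φ cos λ·ΔX − sin φ sin λ·ΔY + cos φ·ΔZ = −(-0.935116)(-0.932879)(617.6) − (-0.935116)(-0.360189)(600.9) + (0.354342)(256.5) = -650.27 m.
1° of latitude spans πR/180 = 111177 m, so Δφ = -650.27 / 111177 × 3600 = -21.056″.

Δφ = -21.06″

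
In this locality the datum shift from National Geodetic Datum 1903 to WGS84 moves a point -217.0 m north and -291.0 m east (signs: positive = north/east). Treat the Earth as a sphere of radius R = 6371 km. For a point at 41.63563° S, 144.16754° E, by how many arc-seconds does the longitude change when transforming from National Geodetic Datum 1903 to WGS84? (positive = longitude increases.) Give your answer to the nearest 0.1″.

Δλ = -12.6″

At latitude -41.63563°, cos φ = 0.747385.
One radian of longitude at latitude φ spans R cos φ, so Δλ = ΔE / (R cos φ) = -291.0 / (6371000 × 0.747385) = -6.1114e-05 rad = -12.606″.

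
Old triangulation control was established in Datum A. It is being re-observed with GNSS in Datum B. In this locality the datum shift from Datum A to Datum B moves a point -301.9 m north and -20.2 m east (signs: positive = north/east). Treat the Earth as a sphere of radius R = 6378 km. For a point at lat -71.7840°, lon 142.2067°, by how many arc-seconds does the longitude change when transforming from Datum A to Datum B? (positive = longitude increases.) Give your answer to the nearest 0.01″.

Δλ = -2.09″

At latitude -71.7840°, cos φ = 0.312600.
One radian of longitude at latitude φ spans R cos φ, so Δλ = ΔE / (R cos φ) = -20.2 / (6378000 × 0.312600) = -1.0132e-05 rad = -2.090″.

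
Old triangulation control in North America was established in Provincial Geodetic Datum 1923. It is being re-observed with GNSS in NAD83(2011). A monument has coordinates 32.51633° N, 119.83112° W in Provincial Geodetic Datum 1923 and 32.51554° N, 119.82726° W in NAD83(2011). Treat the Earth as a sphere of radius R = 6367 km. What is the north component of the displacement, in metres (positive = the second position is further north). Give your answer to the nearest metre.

Δφ = 32.51554° − 32.51633° = -0.00079°; Δλ = -119.82726° − -119.83112° = +0.00386°.
1° along a meridian = πR/180 = 111125 m.
ΔN = Δφ × 111125 = -87.8 m; ΔE = Δλ × 111125 × cos(32.51633°) = +0.00386 × 111125 × 0.843238 = 361.7 m.

ΔN = -88 m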